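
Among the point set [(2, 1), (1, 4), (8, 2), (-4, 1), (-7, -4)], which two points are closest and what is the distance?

Computing all pairwise distances among 5 points:

d((2, 1), (1, 4)) = 3.1623 <-- minimum
d((2, 1), (8, 2)) = 6.0828
d((2, 1), (-4, 1)) = 6.0
d((2, 1), (-7, -4)) = 10.2956
d((1, 4), (8, 2)) = 7.2801
d((1, 4), (-4, 1)) = 5.831
d((1, 4), (-7, -4)) = 11.3137
d((8, 2), (-4, 1)) = 12.0416
d((8, 2), (-7, -4)) = 16.1555
d((-4, 1), (-7, -4)) = 5.831

Closest pair: (2, 1) and (1, 4) with distance 3.1623

The closest pair is (2, 1) and (1, 4) with Euclidean distance 3.1623. For 5 points, brute-force pairwise comparison is shown above. For large n, the divide-and-conquer algorithm (sort by x, recurse on halves, check the dividing strip) achieves O(n log n).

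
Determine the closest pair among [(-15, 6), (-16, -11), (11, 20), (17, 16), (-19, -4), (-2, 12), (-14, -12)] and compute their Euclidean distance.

Computing all pairwise distances among 7 points:

d((-15, 6), (-16, -11)) = 17.0294
d((-15, 6), (11, 20)) = 29.5296
d((-15, 6), (17, 16)) = 33.5261
d((-15, 6), (-19, -4)) = 10.7703
d((-15, 6), (-2, 12)) = 14.3178
d((-15, 6), (-14, -12)) = 18.0278
d((-16, -11), (11, 20)) = 41.1096
d((-16, -11), (17, 16)) = 42.638
d((-16, -11), (-19, -4)) = 7.6158
d((-16, -11), (-2, 12)) = 26.9258
d((-16, -11), (-14, -12)) = 2.2361 <-- minimum
d((11, 20), (17, 16)) = 7.2111
d((11, 20), (-19, -4)) = 38.4187
d((11, 20), (-2, 12)) = 15.2643
d((11, 20), (-14, -12)) = 40.6079
d((17, 16), (-19, -4)) = 41.1825
d((17, 16), (-2, 12)) = 19.4165
d((17, 16), (-14, -12)) = 41.7732
d((-19, -4), (-2, 12)) = 23.3452
d((-19, -4), (-14, -12)) = 9.434
d((-2, 12), (-14, -12)) = 26.8328

Closest pair: (-16, -11) and (-14, -12) with distance 2.2361

The closest pair is (-16, -11) and (-14, -12) with Euclidean distance 2.2361. For 7 points, brute-force pairwise comparison is shown above. For large n, the divide-and-conquer algorithm (sort by x, recurse on halves, check the dividing strip) achieves O(n log n).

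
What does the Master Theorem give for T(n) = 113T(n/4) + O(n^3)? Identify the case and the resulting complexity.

Master Theorem for T(n) = 113T(n/4) + O(n^3):

a = 113, b = 4, c = 3
log_b(a) = log_4(113) = 3.4101

Case 1: c = 3 < log_4(113) = 3.4101
T(n) = O(n^(log_4 113))

For T(n) = 113T(n/4) + O(n^3): log_4(113) = 3.4101. This is Case 1 of the Master Theorem (c < log_b(a), work dominated by leaves), giving O(n^(log_4 113)).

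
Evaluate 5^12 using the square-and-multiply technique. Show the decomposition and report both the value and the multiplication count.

Computing 5^12 by squaring (build up from 5^1; each line after the first costs one multiplication):

5^1 = 5
5^2 = (5^1)^2 = 5^2 = 25
5^3 = 5 * 5^2 = 5 * 25 = 125
5^6 = (5^3)^2 = 125^2 = 15625
5^12 = (5^6)^2 = 15625^2 = 244140625

Result: 244140625
Multiplications needed: 4 (4 lines after 5^1)

5^12 = 244140625. Using exponentiation by squaring, this requires 4 multiplications. The key idea: if the exponent is even, square the half-power; if odd, multiply by the base once.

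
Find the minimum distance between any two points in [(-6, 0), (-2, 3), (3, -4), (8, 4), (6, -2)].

Computing all pairwise distances among 5 points:

d((-6, 0), (-2, 3)) = 5.0
d((-6, 0), (3, -4)) = 9.8489
d((-6, 0), (8, 4)) = 14.5602
d((-6, 0), (6, -2)) = 12.1655
d((-2, 3), (3, -4)) = 8.6023
d((-2, 3), (8, 4)) = 10.0499
d((-2, 3), (6, -2)) = 9.434
d((3, -4), (8, 4)) = 9.434
d((3, -4), (6, -2)) = 3.6056 <-- minimum
d((8, 4), (6, -2)) = 6.3246

Closest pair: (3, -4) and (6, -2) with distance 3.6056

The closest pair is (3, -4) and (6, -2) with Euclidean distance 3.6056. For 5 points, brute-force pairwise comparison is shown above. For large n, the divide-and-conquer algorithm (sort by x, recurse on halves, check the dividing strip) achieves O(n log n).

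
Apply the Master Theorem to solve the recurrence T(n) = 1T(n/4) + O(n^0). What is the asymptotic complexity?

Master Theorem for T(n) = 1T(n/4) + O(n^0):

a = 1, b = 4, c = 0
log_b(a) = log_4(1) = 0.0000

Case 2: c = 0 = log_4(1) = 0.0000
T(n) = O(n^0 log n) = O(log n)

For T(n) = 1T(n/4) + O(n^0): log_4(1) = 0.0000. This is Case 2 of the Master Theorem (c = log_b(a), equal work at all levels), giving O(log n).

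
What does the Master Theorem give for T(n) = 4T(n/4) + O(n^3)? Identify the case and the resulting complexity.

Master Theorem for T(n) = 4T(n/4) + O(n^3):

a = 4, b = 4, c = 3
log_b(a) = log_4(4) = 1.0000

Case 3: c = 3 > log_4(4) = 1.0000
T(n) = O(n^3) = O(n^3)

For T(n) = 4T(n/4) + O(n^3): log_4(4) = 1.0000. This is Case 3 of the Master Theorem (c > log_b(a), work dominated by root), giving O(n^3).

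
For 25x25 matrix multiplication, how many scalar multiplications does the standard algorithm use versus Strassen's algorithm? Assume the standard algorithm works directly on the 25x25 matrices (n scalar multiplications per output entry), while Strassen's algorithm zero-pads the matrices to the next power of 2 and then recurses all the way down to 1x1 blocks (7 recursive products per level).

Matrix multiplication for 25x25 matrices:

Strassen's algorithm requires power-of-2 dimensions. Pad 25x25 to 32x32 (next power of 2).

Standard algorithm: 25^3 = 15625 multiplications
Strassen's algorithm: 7^(log2(32)) = 7^5 = 16807 multiplications
Difference: 15625 - 16807 = -1182 (Strassen uses MORE here due to padding overhead — for small or just-over-power-of-2 n, padding can outweigh the per-level savings)

Standard: 15625 multiplications (25^3). Strassen: 16807 multiplications (7^5, after padding to 32x32). Strassen reduces 8 recursive multiplications to 7 at each level.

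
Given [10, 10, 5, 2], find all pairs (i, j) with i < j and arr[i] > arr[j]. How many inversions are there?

Finding inversions in [10, 10, 5, 2]:

(0, 2): arr[0]=10 > arr[2]=5
(0, 3): arr[0]=10 > arr[3]=2
(1, 2): arr[1]=10 > arr[2]=5
(1, 3): arr[1]=10 > arr[3]=2
(2, 3): arr[2]=5 > arr[3]=2

Total inversions: 5

The array has 5 inversion(s): (0,2), (0,3), (1,2), (1,3), (2,3). Each pair (i,j) satisfies i < j and arr[i] > arr[j].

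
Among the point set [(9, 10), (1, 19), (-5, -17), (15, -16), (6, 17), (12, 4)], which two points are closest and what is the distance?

Computing all pairwise distances among 6 points:

d((9, 10), (1, 19)) = 12.0416
d((9, 10), (-5, -17)) = 30.4138
d((9, 10), (15, -16)) = 26.6833
d((9, 10), (6, 17)) = 7.6158
d((9, 10), (12, 4)) = 6.7082
d((1, 19), (-5, -17)) = 36.4966
d((1, 19), (15, -16)) = 37.6962
d((1, 19), (6, 17)) = 5.3852 <-- minimum
d((1, 19), (12, 4)) = 18.6011
d((-5, -17), (15, -16)) = 20.025
d((-5, -17), (6, 17)) = 35.7351
d((-5, -17), (12, 4)) = 27.0185
d((15, -16), (6, 17)) = 34.2053
d((15, -16), (12, 4)) = 20.2237
d((6, 17), (12, 4)) = 14.3178

Closest pair: (1, 19) and (6, 17) with distance 5.3852

The closest pair is (1, 19) and (6, 17) with Euclidean distance 5.3852. For 6 points, brute-force pairwise comparison is shown above. For large n, the divide-and-conquer algorithm (sort by x, recurse on halves, check the dividing strip) achieves O(n log n).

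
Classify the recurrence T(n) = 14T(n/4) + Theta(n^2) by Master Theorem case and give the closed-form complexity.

Master Theorem for T(n) = 14T(n/4) + O(n^2):

a = 14, b = 4, c = 2
log_b(a) = log_4(14) = 1.9037

Case 3: c = 2 > log_4(14) = 1.9037
T(n) = O(n^2) = O(n^2)

For T(n) = 14T(n/4) + O(n^2): log_4(14) = 1.9037. This is Case 3 of the Master Theorem (c > log_b(a), work dominated by root), giving O(n^2).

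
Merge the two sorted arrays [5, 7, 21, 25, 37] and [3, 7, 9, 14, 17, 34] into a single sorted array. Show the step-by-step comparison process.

Merging process:

Compare 5 vs 3: take 3 from right. Merged: [3]
Compare 5 vs 7: take 5 from left. Merged: [3, 5]
Compare 7 vs 7: take 7 from left. Merged: [3, 5, 7]
Compare 21 vs 7: take 7 from right. Merged: [3, 5, 7, 7]
Compare 21 vs 9: take 9 from right. Merged: [3, 5, 7, 7, 9]
Compare 21 vs 14: take 14 from right. Merged: [3, 5, 7, 7, 9, 14]
Compare 21 vs 17: take 17 from right. Merged: [3, 5, 7, 7, 9, 14, 17]
Compare 21 vs 34: take 21 from left. Merged: [3, 5, 7, 7, 9, 14, 17, 21]
Compare 25 vs 34: take 25 from left. Merged: [3, 5, 7, 7, 9, 14, 17, 21, 25]
Compare 37 vs 34: take 34 from right. Merged: [3, 5, 7, 7, 9, 14, 17, 21, 25, 34]
Append remaining from left: [37]. Merged: [3, 5, 7, 7, 9, 14, 17, 21, 25, 34, 37]

Final merged array: [3, 5, 7, 7, 9, 14, 17, 21, 25, 34, 37]
Total comparisons: 10

The merged array is [3, 5, 7, 7, 9, 14, 17, 21, 25, 34, 37], requiring 10 comparisons. The merge step runs in O(n) time where n is the total number of elements.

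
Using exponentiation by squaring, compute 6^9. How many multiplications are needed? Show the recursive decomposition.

Computing 6^9 by squaring (build up from 6^1; each line after the first costs one multiplication):

6^1 = 6
6^2 = (6^1)^2 = 6^2 = 36
6^4 = (6^2)^2 = 36^2 = 1296
6^8 = (6^4)^2 = 1296^2 = 1679616
6^9 = 6 * 6^8 = 6 * 1679616 = 10077696

Result: 10077696
Multiplications needed: 4 (4 lines after 6^1)

6^9 = 10077696. Using exponentiation by squaring, this requires 4 multiplications. The key idea: if the exponent is even, square the half-power; if odd, multiply by the base once.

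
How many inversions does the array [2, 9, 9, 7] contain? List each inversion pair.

Finding inversions in [2, 9, 9, 7]:

(1, 3): arr[1]=9 > arr[3]=7
(2, 3): arr[2]=9 > arr[3]=7

Total inversions: 2

The array has 2 inversion(s): (1,3), (2,3). Each pair (i,j) satisfies i < j and arr[i] > arr[j].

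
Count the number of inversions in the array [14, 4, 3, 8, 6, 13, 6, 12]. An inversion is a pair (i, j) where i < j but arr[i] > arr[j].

Finding inversions in [14, 4, 3, 8, 6, 13, 6, 12]:

(0, 1): arr[0]=14 > arr[1]=4
(0, 2): arr[0]=14 > arr[2]=3
(0, 3): arr[0]=14 > arr[3]=8
(0, 4): arr[0]=14 > arr[4]=6
(0, 5): arr[0]=14 > arr[5]=13
(0, 6): arr[0]=14 > arr[6]=6
(0, 7): arr[0]=14 > arr[7]=12
(1, 2): arr[1]=4 > arr[2]=3
(3, 4): arr[3]=8 > arr[4]=6
(3, 6): arr[3]=8 > arr[6]=6
(5, 6): arr[5]=13 > arr[6]=6
(5, 7): arr[5]=13 > arr[7]=12

Total inversions: 12

The array has 12 inversion(s): (0,1), (0,2), (0,3), (0,4), (0,5), (0,6), (0,7), (1,2), (3,4), (3,6), (5,6), (5,7). Each pair (i,j) satisfies i < j and arr[i] > arr[j].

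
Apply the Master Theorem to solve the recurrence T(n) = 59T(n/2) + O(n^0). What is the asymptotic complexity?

Master Theorem for T(n) = 59T(n/2) + O(n^0):

a = 59, b = 2, c = 0
log_b(a) = log_2(59) = 5.8826

Case 1: c = 0 < log_2(59) = 5.8826
T(n) = O(n^(log_2 59))

For T(n) = 59T(n/2) + O(n^0): log_2(59) = 5.8826. This is Case 1 of the Master Theorem (c < log_b(a), work dominated by leaves), giving O(n^(log_2 59)).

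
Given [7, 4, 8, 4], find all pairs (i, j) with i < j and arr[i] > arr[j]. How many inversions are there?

Finding inversions in [7, 4, 8, 4]:

(0, 1): arr[0]=7 > arr[1]=4
(0, 3): arr[0]=7 > arr[3]=4
(2, 3): arr[2]=8 > arr[3]=4

Total inversions: 3

The array has 3 inversion(s): (0,1), (0,3), (2,3). Each pair (i,j) satisfies i < j and arr[i] > arr[j].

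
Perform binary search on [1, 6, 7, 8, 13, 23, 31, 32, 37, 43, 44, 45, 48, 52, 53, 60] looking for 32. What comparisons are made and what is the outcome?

Binary search for 32 in [1, 6, 7, 8, 13, 23, 31, 32, 37, 43, 44, 45, 48, 52, 53, 60]:

lo=0, hi=15, mid=7, arr[mid]=32 -> Found target at index 7!

Binary search finds 32 at index 7 after 1 comparisons. The search repeatedly halves the search space by comparing with the middle element.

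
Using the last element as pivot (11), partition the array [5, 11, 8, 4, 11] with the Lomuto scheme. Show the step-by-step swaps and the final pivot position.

Lomuto partition with pivot = 11:

Initial array: [5, 11, 8, 4, 11]

arr[0]=5 <= 11: swap with position 0, array becomes [5, 11, 8, 4, 11]
arr[1]=11 <= 11: swap with position 1, array becomes [5, 11, 8, 4, 11]
arr[2]=8 <= 11: swap with position 2, array becomes [5, 11, 8, 4, 11]
arr[3]=4 <= 11: swap with position 3, array becomes [5, 11, 8, 4, 11]

Place pivot at position 4: [5, 11, 8, 4, 11]
Pivot position: 4

After partitioning with pivot 11, the array becomes [5, 11, 8, 4, 11]. The pivot is placed at index 4. All elements to the left of the pivot are <= 11, and all elements to the right are > 11.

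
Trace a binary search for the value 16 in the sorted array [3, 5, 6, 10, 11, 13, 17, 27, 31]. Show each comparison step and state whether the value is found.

Binary search for 16 in [3, 5, 6, 10, 11, 13, 17, 27, 31]:

lo=0, hi=8, mid=4, arr[mid]=11 -> 11 < 16, search right half
lo=5, hi=8, mid=6, arr[mid]=17 -> 17 > 16, search left half
lo=5, hi=5, mid=5, arr[mid]=13 -> 13 < 16, search right half
lo=6 > hi=5, target 16 not found

Binary search determines that 16 is not in the array after 3 comparisons. The search space was exhausted without finding the target.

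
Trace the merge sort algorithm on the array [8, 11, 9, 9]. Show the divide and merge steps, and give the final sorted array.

Merge sort trace:

Split: [8, 11, 9, 9] -> [8, 11] and [9, 9]
  Split: [8, 11] -> [8] and [11]
  Merge: [8] + [11] -> [8, 11]
  Split: [9, 9] -> [9] and [9]
  Merge: [9] + [9] -> [9, 9]
Merge: [8, 11] + [9, 9] -> [8, 9, 9, 11]

Final sorted array: [8, 9, 9, 11]

The merge sort proceeds by recursively splitting the array and merging sorted halves.
After all merges, the sorted array is [8, 9, 9, 11].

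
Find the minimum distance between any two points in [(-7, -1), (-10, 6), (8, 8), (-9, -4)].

Computing all pairwise distances among 4 points:

d((-7, -1), (-10, 6)) = 7.6158
d((-7, -1), (8, 8)) = 17.4929
d((-7, -1), (-9, -4)) = 3.6056 <-- minimum
d((-10, 6), (8, 8)) = 18.1108
d((-10, 6), (-9, -4)) = 10.0499
d((8, 8), (-9, -4)) = 20.8087

Closest pair: (-7, -1) and (-9, -4) with distance 3.6056

The closest pair is (-7, -1) and (-9, -4) with Euclidean distance 3.6056. For 4 points, brute-force pairwise comparison is shown above. For large n, the divide-and-conquer algorithm (sort by x, recurse on halves, check the dividing strip) achieves O(n log n).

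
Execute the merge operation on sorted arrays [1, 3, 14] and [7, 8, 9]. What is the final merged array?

Merging process:

Compare 1 vs 7: take 1 from left. Merged: [1]
Compare 3 vs 7: take 3 from left. Merged: [1, 3]
Compare 14 vs 7: take 7 from right. Merged: [1, 3, 7]
Compare 14 vs 8: take 8 from right. Merged: [1, 3, 7, 8]
Compare 14 vs 9: take 9 from right. Merged: [1, 3, 7, 8, 9]
Append remaining from left: [14]. Merged: [1, 3, 7, 8, 9, 14]

Final merged array: [1, 3, 7, 8, 9, 14]
Total comparisons: 5

The merged array is [1, 3, 7, 8, 9, 14], requiring 5 comparisons. The merge step runs in O(n) time where n is the total number of elements.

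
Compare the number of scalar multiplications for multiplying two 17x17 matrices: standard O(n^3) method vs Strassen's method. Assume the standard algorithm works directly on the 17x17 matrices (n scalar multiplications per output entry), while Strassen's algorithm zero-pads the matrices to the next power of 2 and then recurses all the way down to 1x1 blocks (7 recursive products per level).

Matrix multiplication for 17x17 matrices:

Strassen's algorithm requires power-of-2 dimensions. Pad 17x17 to 32x32 (next power of 2).

Standard algorithm: 17^3 = 4913 multiplications
Strassen's algorithm: 7^(log2(32)) = 7^5 = 16807 multiplications
Difference: 4913 - 16807 = -11894 (Strassen uses MORE here due to padding overhead — for small or just-over-power-of-2 n, padding can outweigh the per-level savings)

Standard: 4913 multiplications (17^3). Strassen: 16807 multiplications (7^5, after padding to 32x32). Strassen reduces 8 recursive multiplications to 7 at each level.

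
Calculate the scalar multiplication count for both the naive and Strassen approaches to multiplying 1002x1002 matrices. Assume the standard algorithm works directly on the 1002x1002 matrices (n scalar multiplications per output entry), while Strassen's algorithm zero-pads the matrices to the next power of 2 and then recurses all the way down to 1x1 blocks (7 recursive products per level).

Matrix multiplication for 1002x1002 matrices:

Strassen's algorithm requires power-of-2 dimensions. Pad 1002x1002 to 1024x1024 (next power of 2).

Standard algorithm: 1002^3 = 1006012008 multiplications
Strassen's algorithm: 7^(log2(1024)) = 7^10 = 282475249 multiplications
Savings: 1006012008 - 282475249 = 723536759 multiplications

Standard: 1006012008 multiplications (1002^3). Strassen: 282475249 multiplications (7^10, after padding to 1024x1024). Strassen reduces 8 recursive multiplications to 7 at each level.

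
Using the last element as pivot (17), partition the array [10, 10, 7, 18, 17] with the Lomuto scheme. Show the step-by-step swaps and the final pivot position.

Lomuto partition with pivot = 17:

Initial array: [10, 10, 7, 18, 17]

arr[0]=10 <= 17: swap with position 0, array becomes [10, 10, 7, 18, 17]
arr[1]=10 <= 17: swap with position 1, array becomes [10, 10, 7, 18, 17]
arr[2]=7 <= 17: swap with position 2, array becomes [10, 10, 7, 18, 17]
arr[3]=18 > 17: no swap

Place pivot at position 3: [10, 10, 7, 17, 18]
Pivot position: 3

After partitioning with pivot 17, the array becomes [10, 10, 7, 17, 18]. The pivot is placed at index 3. All elements to the left of the pivot are <= 17, and all elements to the right are > 17.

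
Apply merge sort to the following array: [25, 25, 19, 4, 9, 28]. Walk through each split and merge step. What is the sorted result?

Merge sort trace:

Split: [25, 25, 19, 4, 9, 28] -> [25, 25, 19] and [4, 9, 28]
  Split: [25, 25, 19] -> [25] and [25, 19]
    Split: [25, 19] -> [25] and [19]
    Merge: [25] + [19] -> [19, 25]
  Merge: [25] + [19, 25] -> [19, 25, 25]
  Split: [4, 9, 28] -> [4] and [9, 28]
    Split: [9, 28] -> [9] and [28]
    Merge: [9] + [28] -> [9, 28]
  Merge: [4] + [9, 28] -> [4, 9, 28]
Merge: [19, 25, 25] + [4, 9, 28] -> [4, 9, 19, 25, 25, 28]

Final sorted array: [4, 9, 19, 25, 25, 28]

The merge sort proceeds by recursively splitting the array and merging sorted halves.
After all merges, the sorted array is [4, 9, 19, 25, 25, 28].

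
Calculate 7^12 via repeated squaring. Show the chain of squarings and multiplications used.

Computing 7^12 by squaring (build up from 7^1; each line after the first costs one multiplication):

7^1 = 7
7^2 = (7^1)^2 = 7^2 = 49
7^3 = 7 * 7^2 = 7 * 49 = 343
7^6 = (7^3)^2 = 343^2 = 117649
7^12 = (7^6)^2 = 117649^2 = 13841287201

Result: 13841287201
Multiplications needed: 4 (4 lines after 7^1)

7^12 = 13841287201. Using exponentiation by squaring, this requires 4 multiplications. The key idea: if the exponent is even, square the half-power; if odd, multiply by the base once.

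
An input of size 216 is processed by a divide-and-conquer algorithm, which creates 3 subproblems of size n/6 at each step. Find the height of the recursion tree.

For divide and conquer with division factor 6:

Problem sizes at each level:
Level 0: 216
Level 1: 36
Level 2: 6
Level 3: 1

The root is level 0 and the size-1 base case is level 3 (the tree spans levels 0 through 3, i.e. 4 levels counting the root), so the depth is the number of divisions: log_6(216) = 3

The recursion tree depth is log_6(216) = 3. At each level, the problem size is divided by 6, so it takes 3 divisions to reduce to a base case of size 1. The algorithm makes 3 recursive calls at each level.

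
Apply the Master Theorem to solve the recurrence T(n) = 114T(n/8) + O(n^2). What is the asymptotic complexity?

Master Theorem for T(n) = 114T(n/8) + O(n^2):

a = 114, b = 8, c = 2
log_b(a) = log_8(114) = 2.2776

Case 1: c = 2 < log_8(114) = 2.2776
T(n) = O(n^(log_8 114))

For T(n) = 114T(n/8) + O(n^2): log_8(114) = 2.2776. This is Case 1 of the Master Theorem (c < log_b(a), work dominated by leaves), giving O(n^(log_8 114)).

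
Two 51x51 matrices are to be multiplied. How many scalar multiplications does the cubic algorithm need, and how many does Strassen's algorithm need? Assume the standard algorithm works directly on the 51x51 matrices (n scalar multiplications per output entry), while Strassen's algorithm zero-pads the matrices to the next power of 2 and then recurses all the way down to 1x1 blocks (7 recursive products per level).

Matrix multiplication for 51x51 matrices:

Strassen's algorithm requires power-of-2 dimensions. Pad 51x51 to 64x64 (next power of 2).

Standard algorithm: 51^3 = 132651 multiplications
Strassen's algorithm: 7^(log2(64)) = 7^6 = 117649 multiplications
Savings: 132651 - 117649 = 15002 multiplications

Standard: 132651 multiplications (51^3). Strassen: 117649 multiplications (7^6, after padding to 64x64). Strassen reduces 8 recursive multiplications to 7 at each level.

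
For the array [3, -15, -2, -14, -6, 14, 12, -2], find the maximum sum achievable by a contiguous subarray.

Using Kadane's algorithm on [3, -15, -2, -14, -6, 14, 12, -2]:

Scanning through the array:
Position 1 (value -15): max_ending_here = -12, max_so_far = 3
Position 2 (value -2): max_ending_here = -2, max_so_far = 3
Position 3 (value -14): max_ending_here = -14, max_so_far = 3
Position 4 (value -6): max_ending_here = -6, max_so_far = 3
Position 5 (value 14): max_ending_here = 14, max_so_far = 14
Position 6 (value 12): max_ending_here = 26, max_so_far = 26
Position 7 (value -2): max_ending_here = 24, max_so_far = 26

Maximum subarray: [14, 12]
Maximum sum: 26

The maximum subarray is [14, 12] with sum 26. This subarray runs from index 5 to index 6.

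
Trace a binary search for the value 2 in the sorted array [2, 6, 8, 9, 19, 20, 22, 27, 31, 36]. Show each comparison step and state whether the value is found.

Binary search for 2 in [2, 6, 8, 9, 19, 20, 22, 27, 31, 36]:

lo=0, hi=9, mid=4, arr[mid]=19 -> 19 > 2, search left half
lo=0, hi=3, mid=1, arr[mid]=6 -> 6 > 2, search left half
lo=0, hi=0, mid=0, arr[mid]=2 -> Found target at index 0!

Binary search finds 2 at index 0 after 3 comparisons. The search repeatedly halves the search space by comparing with the middle element.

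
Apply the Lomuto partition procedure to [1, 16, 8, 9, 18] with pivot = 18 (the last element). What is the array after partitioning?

Lomuto partition with pivot = 18:

Initial array: [1, 16, 8, 9, 18]

arr[0]=1 <= 18: swap with position 0, array becomes [1, 16, 8, 9, 18]
arr[1]=16 <= 18: swap with position 1, array becomes [1, 16, 8, 9, 18]
arr[2]=8 <= 18: swap with position 2, array becomes [1, 16, 8, 9, 18]
arr[3]=9 <= 18: swap with position 3, array becomes [1, 16, 8, 9, 18]

Place pivot at position 4: [1, 16, 8, 9, 18]
Pivot position: 4

After partitioning with pivot 18, the array becomes [1, 16, 8, 9, 18]. The pivot is placed at index 4. All elements to the left of the pivot are <= 18, and all elements to the right are > 18.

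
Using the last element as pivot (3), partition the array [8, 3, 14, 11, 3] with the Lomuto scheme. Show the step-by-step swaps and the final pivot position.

Lomuto partition with pivot = 3:

Initial array: [8, 3, 14, 11, 3]

arr[0]=8 > 3: no swap
arr[1]=3 <= 3: swap with position 0, array becomes [3, 8, 14, 11, 3]
arr[2]=14 > 3: no swap
arr[3]=11 > 3: no swap

Place pivot at position 1: [3, 3, 14, 11, 8]
Pivot position: 1

After partitioning with pivot 3, the array becomes [3, 3, 14, 11, 8]. The pivot is placed at index 1. All elements to the left of the pivot are <= 3, and all elements to the right are > 3.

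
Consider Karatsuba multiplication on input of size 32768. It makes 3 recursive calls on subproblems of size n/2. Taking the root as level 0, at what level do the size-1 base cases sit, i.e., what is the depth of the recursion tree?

For divide and conquer with division factor 2:

Problem sizes at each level:
Level 0: 32768
Level 1: 16384
Level 2: 8192
Level 3: 4096
Level 4: 2048
Level 5: 1024
Level 6: 512
Level 7: 256
Level 8: 128
Level 9: 64
Level 10: 32
Level 11: 16
Level 12: 8
Level 13: 4
Level 14: 2
Level 15: 1

The root is level 0 and the size-1 base case is level 15 (the tree spans levels 0 through 15, i.e. 16 levels counting the root), so the depth is the number of divisions: log_2(32768) = 15

The recursion tree depth is log_2(32768) = 15. At each level, the problem size is divided by 2, so it takes 15 divisions to reduce to a base case of size 1. The algorithm makes 3 recursive calls at each level.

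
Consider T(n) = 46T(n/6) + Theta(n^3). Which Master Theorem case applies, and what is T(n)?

Master Theorem for T(n) = 46T(n/6) + O(n^3):

a = 46, b = 6, c = 3
log_b(a) = log_6(46) = 2.1368

Case 3: c = 3 > log_6(46) = 2.1368
T(n) = O(n^3) = O(n^3)

For T(n) = 46T(n/6) + O(n^3): log_6(46) = 2.1368. This is Case 3 of the Master Theorem (c > log_b(a), work dominated by root), giving O(n^3).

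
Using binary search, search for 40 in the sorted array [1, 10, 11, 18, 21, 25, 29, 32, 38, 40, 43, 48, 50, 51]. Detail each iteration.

Binary search for 40 in [1, 10, 11, 18, 21, 25, 29, 32, 38, 40, 43, 48, 50, 51]:

lo=0, hi=13, mid=6, arr[mid]=29 -> 29 < 40, search right half
lo=7, hi=13, mid=10, arr[mid]=43 -> 43 > 40, search left half
lo=7, hi=9, mid=8, arr[mid]=38 -> 38 < 40, search right half
lo=9, hi=9, mid=9, arr[mid]=40 -> Found target at index 9!

Binary search finds 40 at index 9 after 4 comparisons. The search repeatedly halves the search space by comparing with the middle element.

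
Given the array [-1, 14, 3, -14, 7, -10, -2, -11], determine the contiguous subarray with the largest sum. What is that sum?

Using Kadane's algorithm on [-1, 14, 3, -14, 7, -10, -2, -11]:

Scanning through the array:
Position 1 (value 14): max_ending_here = 14, max_so_far = 14
Position 2 (value 3): max_ending_here = 17, max_so_far = 17
Position 3 (value -14): max_ending_here = 3, max_so_far = 17
Position 4 (value 7): max_ending_here = 10, max_so_far = 17
Position 5 (value -10): max_ending_here = 0, max_so_far = 17
Position 6 (value -2): max_ending_here = -2, max_so_far = 17
Position 7 (value -11): max_ending_here = -11, max_so_far = 17

Maximum subarray: [14, 3]
Maximum sum: 17

The maximum subarray is [14, 3] with sum 17. This subarray runs from index 1 to index 2.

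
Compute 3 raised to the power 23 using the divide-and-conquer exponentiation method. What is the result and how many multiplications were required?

Computing 3^23 by squaring (build up from 3^1; each line after the first costs one multiplication):

3^1 = 3
3^2 = (3^1)^2 = 3^2 = 9
3^4 = (3^2)^2 = 9^2 = 81
3^5 = 3 * 3^4 = 3 * 81 = 243
3^10 = (3^5)^2 = 243^2 = 59049
3^11 = 3 * 3^10 = 3 * 59049 = 177147
3^22 = (3^11)^2 = 177147^2 = 31381059609
3^23 = 3 * 3^22 = 3 * 31381059609 = 94143178827

Result: 94143178827
Multiplications needed: 7 (7 lines after 3^1)

3^23 = 94143178827. Using exponentiation by squaring, this requires 7 multiplications. The key idea: if the exponent is even, square the half-power; if odd, multiply by the base once.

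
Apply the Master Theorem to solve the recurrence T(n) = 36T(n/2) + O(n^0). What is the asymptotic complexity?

Master Theorem for T(n) = 36T(n/2) + O(n^0):

a = 36, b = 2, c = 0
log_b(a) = log_2(36) = 5.1699

Case 1: c = 0 < log_2(36) = 5.1699
T(n) = O(n^(log_2 36))

For T(n) = 36T(n/2) + O(n^0): log_2(36) = 5.1699. This is Case 1 of the Master Theorem (c < log_b(a), work dominated by leaves), giving O(n^(log_2 36)).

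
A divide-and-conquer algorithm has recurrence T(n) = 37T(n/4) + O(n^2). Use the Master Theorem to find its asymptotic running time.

Master Theorem for T(n) = 37T(n/4) + O(n^2):

a = 37, b = 4, c = 2
log_b(a) = log_4(37) = 2.6047

Case 1: c = 2 < log_4(37) = 2.6047
T(n) = O(n^(log_4 37))

For T(n) = 37T(n/4) + O(n^2): log_4(37) = 2.6047. This is Case 1 of the Master Theorem (c < log_b(a), work dominated by leaves), giving O(n^(log_4 37)).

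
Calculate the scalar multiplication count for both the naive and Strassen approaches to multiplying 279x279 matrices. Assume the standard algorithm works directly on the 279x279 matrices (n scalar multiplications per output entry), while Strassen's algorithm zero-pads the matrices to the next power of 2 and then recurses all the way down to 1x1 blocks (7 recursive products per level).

Matrix multiplication for 279x279 matrices:

Strassen's algorithm requires power-of-2 dimensions. Pad 279x279 to 512x512 (next power of 2).

Standard algorithm: 279^3 = 21717639 multiplications
Strassen's algorithm: 7^(log2(512)) = 7^9 = 40353607 multiplications
Difference: 21717639 - 40353607 = -18635968 (Strassen uses MORE here due to padding overhead — for small or just-over-power-of-2 n, padding can outweigh the per-level savings)

Standard: 21717639 multiplications (279^3). Strassen: 40353607 multiplications (7^9, after padding to 512x512). Strassen reduces 8 recursive multiplications to 7 at each level.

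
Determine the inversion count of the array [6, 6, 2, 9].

Finding inversions in [6, 6, 2, 9]:

(0, 2): arr[0]=6 > arr[2]=2
(1, 2): arr[1]=6 > arr[2]=2

Total inversions: 2

The array has 2 inversion(s): (0,2), (1,2). Each pair (i,j) satisfies i < j and arr[i] > arr[j].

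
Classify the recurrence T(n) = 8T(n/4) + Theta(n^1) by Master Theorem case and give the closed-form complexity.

Master Theorem for T(n) = 8T(n/4) + O(n^1):

a = 8, b = 4, c = 1
log_b(a) = log_4(8) = 1.5000

Case 1: c = 1 < log_4(8) = 1.5000
T(n) = O(n^(log_4 8))

For T(n) = 8T(n/4) + O(n^1): log_4(8) = 1.5000. This is Case 1 of the Master Theorem (c < log_b(a), work dominated by leaves), giving O(n^(log_4 8)).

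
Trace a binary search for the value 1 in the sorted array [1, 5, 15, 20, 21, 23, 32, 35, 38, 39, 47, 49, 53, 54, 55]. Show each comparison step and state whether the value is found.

Binary search for 1 in [1, 5, 15, 20, 21, 23, 32, 35, 38, 39, 47, 49, 53, 54, 55]:

lo=0, hi=14, mid=7, arr[mid]=35 -> 35 > 1, search left half
lo=0, hi=6, mid=3, arr[mid]=20 -> 20 > 1, search left half
lo=0, hi=2, mid=1, arr[mid]=5 -> 5 > 1, search left half
lo=0, hi=0, mid=0, arr[mid]=1 -> Found target at index 0!

Binary search finds 1 at index 0 after 4 comparisons. The search repeatedly halves the search space by comparing with the middle element.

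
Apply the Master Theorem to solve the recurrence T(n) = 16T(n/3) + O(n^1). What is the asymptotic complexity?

Master Theorem for T(n) = 16T(n/3) + O(n^1):

a = 16, b = 3, c = 1
log_b(a) = log_3(16) = 2.5237

Case 1: c = 1 < log_3(16) = 2.5237
T(n) = O(n^(log_3 16))

For T(n) = 16T(n/3) + O(n^1): log_3(16) = 2.5237. This is Case 1 of the Master Theorem (c < log_b(a), work dominated by leaves), giving O(n^(log_3 16)).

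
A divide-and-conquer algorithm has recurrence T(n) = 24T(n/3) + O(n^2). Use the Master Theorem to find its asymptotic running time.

Master Theorem for T(n) = 24T(n/3) + O(n^2):

a = 24, b = 3, c = 2
log_b(a) = log_3(24) = 2.8928

Case 1: c = 2 < log_3(24) = 2.8928
T(n) = O(n^(log_3 24))

For T(n) = 24T(n/3) + O(n^2): log_3(24) = 2.8928. This is Case 1 of the Master Theorem (c < log_b(a), work dominated by leaves), giving O(n^(log_3 24)).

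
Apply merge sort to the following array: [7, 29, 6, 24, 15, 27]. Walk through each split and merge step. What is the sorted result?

Merge sort trace:

Split: [7, 29, 6, 24, 15, 27] -> [7, 29, 6] and [24, 15, 27]
  Split: [7, 29, 6] -> [7] and [29, 6]
    Split: [29, 6] -> [29] and [6]
    Merge: [29] + [6] -> [6, 29]
  Merge: [7] + [6, 29] -> [6, 7, 29]
  Split: [24, 15, 27] -> [24] and [15, 27]
    Split: [15, 27] -> [15] and [27]
    Merge: [15] + [27] -> [15, 27]
  Merge: [24] + [15, 27] -> [15, 24, 27]
Merge: [6, 7, 29] + [15, 24, 27] -> [6, 7, 15, 24, 27, 29]

Final sorted array: [6, 7, 15, 24, 27, 29]

The merge sort proceeds by recursively splitting the array and merging sorted halves.
After all merges, the sorted array is [6, 7, 15, 24, 27, 29].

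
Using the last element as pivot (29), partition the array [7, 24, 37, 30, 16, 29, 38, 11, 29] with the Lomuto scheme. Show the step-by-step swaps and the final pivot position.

Lomuto partition with pivot = 29:

Initial array: [7, 24, 37, 30, 16, 29, 38, 11, 29]

arr[0]=7 <= 29: swap with position 0, array becomes [7, 24, 37, 30, 16, 29, 38, 11, 29]
arr[1]=24 <= 29: swap with position 1, array becomes [7, 24, 37, 30, 16, 29, 38, 11, 29]
arr[2]=37 > 29: no swap
arr[3]=30 > 29: no swap
arr[4]=16 <= 29: swap with position 2, array becomes [7, 24, 16, 30, 37, 29, 38, 11, 29]
arr[5]=29 <= 29: swap with position 3, array becomes [7, 24, 16, 29, 37, 30, 38, 11, 29]
arr[6]=38 > 29: no swap
arr[7]=11 <= 29: swap with position 4, array becomes [7, 24, 16, 29, 11, 30, 38, 37, 29]

Place pivot at position 5: [7, 24, 16, 29, 11, 29, 38, 37, 30]
Pivot position: 5

After partitioning with pivot 29, the array becomes [7, 24, 16, 29, 11, 29, 38, 37, 30]. The pivot is placed at index 5. All elements to the left of the pivot are <= 29, and all elements to the right are > 29.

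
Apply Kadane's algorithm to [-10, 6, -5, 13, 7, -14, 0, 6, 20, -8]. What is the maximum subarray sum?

Using Kadane's algorithm on [-10, 6, -5, 13, 7, -14, 0, 6, 20, -8]:

Scanning through the array:
Position 1 (value 6): max_ending_here = 6, max_so_far = 6
Position 2 (value -5): max_ending_here = 1, max_so_far = 6
Position 3 (value 13): max_ending_here = 14, max_so_far = 14
Position 4 (value 7): max_ending_here = 21, max_so_far = 21
Position 5 (value -14): max_ending_here = 7, max_so_far = 21
Position 6 (value 0): max_ending_here = 7, max_so_far = 21
Position 7 (value 6): max_ending_here = 13, max_so_far = 21
Position 8 (value 20): max_ending_here = 33, max_so_far = 33
Position 9 (value -8): max_ending_here = 25, max_so_far = 33

Maximum subarray: [6, -5, 13, 7, -14, 0, 6, 20]
Maximum sum: 33

The maximum subarray is [6, -5, 13, 7, -14, 0, 6, 20] with sum 33. This subarray runs from index 1 to index 8.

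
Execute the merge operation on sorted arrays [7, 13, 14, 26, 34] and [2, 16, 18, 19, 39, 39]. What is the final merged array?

Merging process:

Compare 7 vs 2: take 2 from right. Merged: [2]
Compare 7 vs 16: take 7 from left. Merged: [2, 7]
Compare 13 vs 16: take 13 from left. Merged: [2, 7, 13]
Compare 14 vs 16: take 14 from left. Merged: [2, 7, 13, 14]
Compare 26 vs 16: take 16 from right. Merged: [2, 7, 13, 14, 16]
Compare 26 vs 18: take 18 from right. Merged: [2, 7, 13, 14, 16, 18]
Compare 26 vs 19: take 19 from right. Merged: [2, 7, 13, 14, 16, 18, 19]
Compare 26 vs 39: take 26 from left. Merged: [2, 7, 13, 14, 16, 18, 19, 26]
Compare 34 vs 39: take 34 from left. Merged: [2, 7, 13, 14, 16, 18, 19, 26, 34]
Append remaining from right: [39, 39]. Merged: [2, 7, 13, 14, 16, 18, 19, 26, 34, 39, 39]

Final merged array: [2, 7, 13, 14, 16, 18, 19, 26, 34, 39, 39]
Total comparisons: 9

The merged array is [2, 7, 13, 14, 16, 18, 19, 26, 34, 39, 39], requiring 9 comparisons. The merge step runs in O(n) time where n is the total number of elements.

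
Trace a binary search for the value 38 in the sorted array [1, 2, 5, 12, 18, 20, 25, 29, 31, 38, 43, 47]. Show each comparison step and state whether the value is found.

Binary search for 38 in [1, 2, 5, 12, 18, 20, 25, 29, 31, 38, 43, 47]:

lo=0, hi=11, mid=5, arr[mid]=20 -> 20 < 38, search right half
lo=6, hi=11, mid=8, arr[mid]=31 -> 31 < 38, search right half
lo=9, hi=11, mid=10, arr[mid]=43 -> 43 > 38, search left half
lo=9, hi=9, mid=9, arr[mid]=38 -> Found target at index 9!

Binary search finds 38 at index 9 after 4 comparisons. The search repeatedly halves the search space by comparing with the middle element.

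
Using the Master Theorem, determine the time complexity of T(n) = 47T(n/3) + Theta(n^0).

Master Theorem for T(n) = 47T(n/3) + O(n^0):

a = 47, b = 3, c = 0
log_b(a) = log_3(47) = 3.5046

Case 1: c = 0 < log_3(47) = 3.5046
T(n) = O(n^(log_3 47))

For T(n) = 47T(n/3) + O(n^0): log_3(47) = 3.5046. This is Case 1 of the Master Theorem (c < log_b(a), work dominated by leaves), giving O(n^(log_3 47)).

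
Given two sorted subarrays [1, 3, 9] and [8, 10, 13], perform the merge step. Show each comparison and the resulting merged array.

Merging process:

Compare 1 vs 8: take 1 from left. Merged: [1]
Compare 3 vs 8: take 3 from left. Merged: [1, 3]
Compare 9 vs 8: take 8 from right. Merged: [1, 3, 8]
Compare 9 vs 10: take 9 from left. Merged: [1, 3, 8, 9]
Append remaining from right: [10, 13]. Merged: [1, 3, 8, 9, 10, 13]

Final merged array: [1, 3, 8, 9, 10, 13]
Total comparisons: 4

The merged array is [1, 3, 8, 9, 10, 13], requiring 4 comparisons. The merge step runs in O(n) time where n is the total number of elements.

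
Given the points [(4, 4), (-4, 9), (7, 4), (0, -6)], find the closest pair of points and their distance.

Computing all pairwise distances among 4 points:

d((4, 4), (-4, 9)) = 9.434
d((4, 4), (7, 4)) = 3.0 <-- minimum
d((4, 4), (0, -6)) = 10.7703
d((-4, 9), (7, 4)) = 12.083
d((-4, 9), (0, -6)) = 15.5242
d((7, 4), (0, -6)) = 12.2066

Closest pair: (4, 4) and (7, 4) with distance 3.0

The closest pair is (4, 4) and (7, 4) with Euclidean distance 3.0. For 4 points, brute-force pairwise comparison is shown above. For large n, the divide-and-conquer algorithm (sort by x, recurse on halves, check the dividing strip) achieves O(n log n).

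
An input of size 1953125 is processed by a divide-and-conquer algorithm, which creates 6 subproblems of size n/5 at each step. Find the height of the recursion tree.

For divide and conquer with division factor 5:

Problem sizes at each level:
Level 0: 1953125
Level 1: 390625
Level 2: 78125
Level 3: 15625
Level 4: 3125
Level 5: 625
Level 6: 125
Level 7: 25
Level 8: 5
Level 9: 1

The root is level 0 and the size-1 base case is level 9 (the tree spans levels 0 through 9, i.e. 10 levels counting the root), so the depth is the number of divisions: log_5(1953125) = 9

The recursion tree depth is log_5(1953125) = 9. At each level, the problem size is divided by 5, so it takes 9 divisions to reduce to a base case of size 1. The algorithm makes 6 recursive calls at each level.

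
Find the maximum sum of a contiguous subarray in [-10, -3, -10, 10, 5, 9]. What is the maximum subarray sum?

Using Kadane's algorithm on [-10, -3, -10, 10, 5, 9]:

Scanning through the array:
Position 1 (value -3): max_ending_here = -3, max_so_far = -3
Position 2 (value -10): max_ending_here = -10, max_so_far = -3
Position 3 (value 10): max_ending_here = 10, max_so_far = 10
Position 4 (value 5): max_ending_here = 15, max_so_far = 15
Position 5 (value 9): max_ending_here = 24, max_so_far = 24

Maximum subarray: [10, 5, 9]
Maximum sum: 24

The maximum subarray is [10, 5, 9] with sum 24. This subarray runs from index 3 to index 5.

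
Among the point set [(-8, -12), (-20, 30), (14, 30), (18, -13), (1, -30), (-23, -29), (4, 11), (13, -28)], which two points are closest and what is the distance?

Computing all pairwise distances among 8 points:

d((-8, -12), (-20, 30)) = 43.6807
d((-8, -12), (14, 30)) = 47.4131
d((-8, -12), (18, -13)) = 26.0192
d((-8, -12), (1, -30)) = 20.1246
d((-8, -12), (-23, -29)) = 22.6716
d((-8, -12), (4, 11)) = 25.9422
d((-8, -12), (13, -28)) = 26.4008
d((-20, 30), (14, 30)) = 34.0
d((-20, 30), (18, -13)) = 57.3847
d((-20, 30), (1, -30)) = 63.5689
d((-20, 30), (-23, -29)) = 59.0762
d((-20, 30), (4, 11)) = 30.6105
d((-20, 30), (13, -28)) = 66.7308
d((14, 30), (18, -13)) = 43.1856
d((14, 30), (1, -30)) = 61.3922
d((14, 30), (-23, -29)) = 69.6419
d((14, 30), (4, 11)) = 21.4709
d((14, 30), (13, -28)) = 58.0086
d((18, -13), (1, -30)) = 24.0416
d((18, -13), (-23, -29)) = 44.0114
d((18, -13), (4, 11)) = 27.7849
d((18, -13), (13, -28)) = 15.8114
d((1, -30), (-23, -29)) = 24.0208
d((1, -30), (4, 11)) = 41.1096
d((1, -30), (13, -28)) = 12.1655 <-- minimum
d((-23, -29), (4, 11)) = 48.2597
d((-23, -29), (13, -28)) = 36.0139
d((4, 11), (13, -28)) = 40.025

Closest pair: (1, -30) and (13, -28) with distance 12.1655

The closest pair is (1, -30) and (13, -28) with Euclidean distance 12.1655. For 8 points, brute-force pairwise comparison is shown above. For large n, the divide-and-conquer algorithm (sort by x, recurse on halves, check the dividing strip) achieves O(n log n).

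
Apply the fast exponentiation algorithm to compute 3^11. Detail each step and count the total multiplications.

Computing 3^11 by squaring (build up from 3^1; each line after the first costs one multiplication):

3^1 = 3
3^2 = (3^1)^2 = 3^2 = 9
3^4 = (3^2)^2 = 9^2 = 81
3^5 = 3 * 3^4 = 3 * 81 = 243
3^10 = (3^5)^2 = 243^2 = 59049
3^11 = 3 * 3^10 = 3 * 59049 = 177147

Result: 177147
Multiplications needed: 5 (5 lines after 3^1)

3^11 = 177147. Using exponentiation by squaring, this requires 5 multiplications. The key idea: if the exponent is even, square the half-power; if odd, multiply by the base once.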